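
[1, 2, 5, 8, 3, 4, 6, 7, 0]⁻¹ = [8, 0, 1, 4, 5, 2, 6, 7, 3]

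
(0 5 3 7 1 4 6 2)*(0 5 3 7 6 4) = (0 3 6 2 5 7 1)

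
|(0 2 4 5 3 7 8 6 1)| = 9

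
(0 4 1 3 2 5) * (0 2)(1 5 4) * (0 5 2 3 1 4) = (0 4 2)(3 5)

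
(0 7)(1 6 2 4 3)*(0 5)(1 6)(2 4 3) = (0 7 5)(2 3 6 4)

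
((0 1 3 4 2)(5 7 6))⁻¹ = (0 2 4 3 1)(5 6 7)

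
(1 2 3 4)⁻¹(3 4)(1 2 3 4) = (1 4)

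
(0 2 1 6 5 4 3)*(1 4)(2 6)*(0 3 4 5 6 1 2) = (0 1)(2 5)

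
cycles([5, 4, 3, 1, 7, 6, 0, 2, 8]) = (0 5 6) (1 4 7 2 3) 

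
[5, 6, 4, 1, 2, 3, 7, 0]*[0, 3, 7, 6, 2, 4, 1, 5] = [4, 1, 2, 3, 7, 6, 5, 0]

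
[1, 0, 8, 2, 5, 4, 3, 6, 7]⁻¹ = [1, 0, 3, 6, 5, 4, 7, 8, 2]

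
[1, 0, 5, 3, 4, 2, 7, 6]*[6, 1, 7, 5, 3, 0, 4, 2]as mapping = [0→1, 1→6, 2→0, 3→5, 4→3, 5→7, 6→2, 7→4]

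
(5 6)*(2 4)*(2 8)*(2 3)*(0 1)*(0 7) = (0 1 7)(2 4 8 3)(5 6)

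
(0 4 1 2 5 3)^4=(0 5 1)(2 4 3)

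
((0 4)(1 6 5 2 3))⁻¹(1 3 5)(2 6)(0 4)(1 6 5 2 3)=(1 2 6)(3 5)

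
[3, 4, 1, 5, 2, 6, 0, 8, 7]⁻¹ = [6, 2, 4, 0, 1, 3, 5, 8, 7]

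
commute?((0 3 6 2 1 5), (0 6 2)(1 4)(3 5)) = no:(0 3 6 2 1 5)*(0 6 2)(1 4)(3 5) = (0 5 6)(1 3 2 4), (0 6 2)(1 4)(3 5)*(0 3 6 2 1 5) = (0 2 3)(1 4 5 6)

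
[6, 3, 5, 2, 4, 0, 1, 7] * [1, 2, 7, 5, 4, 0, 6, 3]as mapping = [0→6, 1→5, 2→0, 3→7, 4→4, 5→1, 6→2, 7→3]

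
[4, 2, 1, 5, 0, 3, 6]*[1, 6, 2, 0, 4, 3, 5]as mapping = [0→4, 1→2, 2→6, 3→3, 4→1, 5→0, 6→5]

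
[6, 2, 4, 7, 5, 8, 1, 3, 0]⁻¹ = [8, 6, 1, 7, 2, 4, 0, 3, 5]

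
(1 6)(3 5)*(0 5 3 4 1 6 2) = (0 5 4 1 2)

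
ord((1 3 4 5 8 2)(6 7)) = 6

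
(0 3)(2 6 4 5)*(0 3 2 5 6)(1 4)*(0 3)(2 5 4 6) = (0 5 4 2 3)(1 6)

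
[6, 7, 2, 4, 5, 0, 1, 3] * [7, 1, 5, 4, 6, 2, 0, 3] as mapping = [0→0, 1→3, 2→5, 3→6, 4→2, 5→7, 6→1, 7→4] 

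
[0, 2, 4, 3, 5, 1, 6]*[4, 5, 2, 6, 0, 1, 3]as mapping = [0→4, 1→2, 2→0, 3→6, 4→1, 5→5, 6→3]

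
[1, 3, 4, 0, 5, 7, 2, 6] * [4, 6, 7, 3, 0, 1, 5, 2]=[6, 3, 0, 4, 1, 2, 7, 5]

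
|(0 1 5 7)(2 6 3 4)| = 4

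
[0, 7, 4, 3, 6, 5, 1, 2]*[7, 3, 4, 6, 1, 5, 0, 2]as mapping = [0→7, 1→2, 2→1, 3→6, 4→0, 5→5, 6→3, 7→4]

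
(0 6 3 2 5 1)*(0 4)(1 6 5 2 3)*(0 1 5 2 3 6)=(0 2 3 6 5)(1 4)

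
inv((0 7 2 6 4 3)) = (0 3 4 6 2 7)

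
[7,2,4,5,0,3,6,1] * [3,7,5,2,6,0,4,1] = [1,5,6,0,3,2,4,7]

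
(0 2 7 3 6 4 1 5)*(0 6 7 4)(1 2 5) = (0 5 6)(2 4)(3 7)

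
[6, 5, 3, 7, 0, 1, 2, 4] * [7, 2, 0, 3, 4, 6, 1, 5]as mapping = [0→1, 1→6, 2→3, 3→5, 4→7, 5→2, 6→0, 7→4]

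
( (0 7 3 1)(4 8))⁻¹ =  (0 1 3 7)(4 8)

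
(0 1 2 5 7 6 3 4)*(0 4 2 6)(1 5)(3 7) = (0 5 3 2 1 6 7)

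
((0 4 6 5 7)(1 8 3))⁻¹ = (0 7 5 6 4)(1 3 8)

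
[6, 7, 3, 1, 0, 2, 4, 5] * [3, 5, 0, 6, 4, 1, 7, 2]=[7, 2, 6, 5, 3, 0, 4, 1]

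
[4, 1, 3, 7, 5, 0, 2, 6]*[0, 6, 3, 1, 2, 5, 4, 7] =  [2, 6, 1, 7, 5, 0, 3, 4] 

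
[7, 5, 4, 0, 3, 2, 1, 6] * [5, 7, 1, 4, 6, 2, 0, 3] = [3, 2, 6, 5, 4, 1, 7, 0]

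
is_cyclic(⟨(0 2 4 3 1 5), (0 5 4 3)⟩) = no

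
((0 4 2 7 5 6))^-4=(0 2 5)(4 7 6)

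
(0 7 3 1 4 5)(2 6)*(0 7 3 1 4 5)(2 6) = (0 3 4)(1 5 7)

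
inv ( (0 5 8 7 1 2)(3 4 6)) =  (0 2 1 7 8 5)(3 6 4)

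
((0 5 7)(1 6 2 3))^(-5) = (0 5 7)(1 3 2 6)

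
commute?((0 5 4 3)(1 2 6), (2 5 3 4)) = no:(0 5 4 3)(1 2 6) * (2 5 3 4) = (0 3)(1 5 2 6), (2 5 3 4) * (0 5 4 3)(1 2 6) = (0 5)(1 2 4 6)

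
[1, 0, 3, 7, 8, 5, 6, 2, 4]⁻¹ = [1, 0, 7, 2, 8, 5, 6, 3, 4]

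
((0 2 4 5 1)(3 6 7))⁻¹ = (0 1 5 4 2)(3 7 6)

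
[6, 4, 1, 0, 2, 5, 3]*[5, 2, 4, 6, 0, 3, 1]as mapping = [0→1, 1→0, 2→2, 3→5, 4→4, 5→3, 6→6]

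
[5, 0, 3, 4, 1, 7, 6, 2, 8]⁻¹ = [1, 4, 7, 2, 3, 0, 6, 5, 8]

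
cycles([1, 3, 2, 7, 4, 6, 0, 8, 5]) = (0 1 3 7 8 5 6)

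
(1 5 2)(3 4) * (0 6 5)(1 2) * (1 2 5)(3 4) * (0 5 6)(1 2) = (1 5)(2 6)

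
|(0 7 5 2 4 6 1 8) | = 8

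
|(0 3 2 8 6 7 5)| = 7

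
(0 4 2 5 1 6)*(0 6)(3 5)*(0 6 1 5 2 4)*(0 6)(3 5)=(0 6 1)(2 5 3)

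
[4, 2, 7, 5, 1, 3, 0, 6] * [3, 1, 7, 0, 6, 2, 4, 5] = [6, 7, 5, 2, 1, 0, 3, 4]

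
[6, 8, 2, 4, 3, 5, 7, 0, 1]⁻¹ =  [7, 8, 2, 4, 3, 5, 0, 6, 1]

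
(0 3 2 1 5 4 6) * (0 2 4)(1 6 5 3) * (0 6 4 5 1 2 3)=(0 2 4 1)(3 5 6)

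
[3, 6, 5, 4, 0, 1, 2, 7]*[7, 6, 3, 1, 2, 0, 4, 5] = [1, 4, 0, 2, 7, 6, 3, 5]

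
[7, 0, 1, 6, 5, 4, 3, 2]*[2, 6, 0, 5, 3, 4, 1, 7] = [7, 2, 6, 1, 4, 3, 5, 0]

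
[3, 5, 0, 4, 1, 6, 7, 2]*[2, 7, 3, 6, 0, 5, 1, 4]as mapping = [0→6, 1→5, 2→2, 3→0, 4→7, 5→1, 6→4, 7→3]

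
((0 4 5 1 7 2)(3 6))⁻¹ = (0 2 7 1 5 4)(3 6)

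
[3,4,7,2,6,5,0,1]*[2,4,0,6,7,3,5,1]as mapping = [0→6,1→7,2→1,3→0,4→5,5→3,6→2,7→4]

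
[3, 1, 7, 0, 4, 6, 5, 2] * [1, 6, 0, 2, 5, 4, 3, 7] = [2, 6, 7, 1, 5, 3, 4, 0]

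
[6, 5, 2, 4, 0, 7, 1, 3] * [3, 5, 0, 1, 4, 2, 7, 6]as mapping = [0→7, 1→2, 2→0, 3→4, 4→3, 5→6, 6→5, 7→1]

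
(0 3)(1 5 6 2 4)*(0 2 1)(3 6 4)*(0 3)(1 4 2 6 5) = (0 5 2)(3 6 4)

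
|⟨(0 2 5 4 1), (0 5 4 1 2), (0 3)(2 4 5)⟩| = 720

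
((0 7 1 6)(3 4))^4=()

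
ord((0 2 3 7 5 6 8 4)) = 8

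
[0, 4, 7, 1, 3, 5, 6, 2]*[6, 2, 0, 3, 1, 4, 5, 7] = [6, 1, 7, 2, 3, 4, 5, 0]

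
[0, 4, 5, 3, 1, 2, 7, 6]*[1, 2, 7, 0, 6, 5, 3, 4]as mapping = [0→1, 1→6, 2→5, 3→0, 4→2, 5→7, 6→4, 7→3]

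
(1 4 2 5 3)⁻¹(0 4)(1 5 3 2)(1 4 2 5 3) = (0 2)(1 5 4 3)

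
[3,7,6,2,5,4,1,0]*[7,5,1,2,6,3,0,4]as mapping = [0→2,1→4,2→0,3→1,4→3,5→6,6→5,7→7]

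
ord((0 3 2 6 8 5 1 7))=8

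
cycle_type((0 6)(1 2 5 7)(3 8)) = 2^2.4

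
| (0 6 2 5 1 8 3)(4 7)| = 14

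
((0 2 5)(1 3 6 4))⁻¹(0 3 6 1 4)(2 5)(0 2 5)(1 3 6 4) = (0 5)(1 2 6 4 3)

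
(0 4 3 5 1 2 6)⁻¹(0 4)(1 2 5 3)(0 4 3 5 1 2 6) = (1 5 2 6)(3 4)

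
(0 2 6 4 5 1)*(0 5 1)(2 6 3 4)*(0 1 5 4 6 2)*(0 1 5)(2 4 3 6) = (0 4)(1 3 2 6)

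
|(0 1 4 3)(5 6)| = 4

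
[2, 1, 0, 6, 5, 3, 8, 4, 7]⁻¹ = [2, 1, 0, 5, 7, 4, 3, 8, 6]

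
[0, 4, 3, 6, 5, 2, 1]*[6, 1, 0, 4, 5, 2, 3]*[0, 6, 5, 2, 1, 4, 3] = [3, 4, 1, 2, 5, 0, 6]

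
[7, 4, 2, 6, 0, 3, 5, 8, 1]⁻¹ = [4, 8, 2, 5, 1, 6, 3, 0, 7]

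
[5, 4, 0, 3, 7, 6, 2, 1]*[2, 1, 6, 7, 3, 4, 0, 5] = [4, 3, 2, 7, 5, 0, 6, 1]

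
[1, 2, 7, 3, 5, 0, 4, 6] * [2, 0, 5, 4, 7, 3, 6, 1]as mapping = [0→0, 1→5, 2→1, 3→4, 4→3, 5→2, 6→7, 7→6]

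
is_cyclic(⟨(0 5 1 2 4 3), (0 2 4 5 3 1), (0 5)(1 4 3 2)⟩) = no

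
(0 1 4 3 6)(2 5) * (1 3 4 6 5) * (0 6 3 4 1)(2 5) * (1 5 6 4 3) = (0 3 2)(4 5 6)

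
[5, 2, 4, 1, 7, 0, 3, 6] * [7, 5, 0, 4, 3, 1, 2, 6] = [1, 0, 3, 5, 6, 7, 4, 2]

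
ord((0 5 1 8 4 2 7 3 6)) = 9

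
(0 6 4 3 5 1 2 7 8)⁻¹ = (0 8 7 2 1 5 3 4 6)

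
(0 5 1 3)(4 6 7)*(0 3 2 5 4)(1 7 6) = (0 4 1 2 5 7)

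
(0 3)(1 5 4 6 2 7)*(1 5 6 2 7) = (0 3)(1 6 7 5 4 2)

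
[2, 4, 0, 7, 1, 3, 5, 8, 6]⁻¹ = [2, 4, 0, 5, 1, 6, 8, 3, 7]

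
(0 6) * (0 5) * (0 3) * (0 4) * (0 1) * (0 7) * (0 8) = (0 6 5 3 4 1 7 8)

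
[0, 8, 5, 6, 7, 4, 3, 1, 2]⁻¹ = [0, 7, 8, 6, 5, 2, 3, 4, 1]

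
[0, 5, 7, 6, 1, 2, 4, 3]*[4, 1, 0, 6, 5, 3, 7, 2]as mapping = [0→4, 1→3, 2→2, 3→7, 4→1, 5→0, 6→5, 7→6]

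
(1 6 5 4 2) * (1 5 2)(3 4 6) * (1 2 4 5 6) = (1 3 5)(2 6 4)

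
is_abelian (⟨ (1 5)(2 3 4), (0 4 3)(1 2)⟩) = no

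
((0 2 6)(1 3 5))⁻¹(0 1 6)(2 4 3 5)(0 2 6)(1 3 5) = (0 2 3)(1 6 4 5)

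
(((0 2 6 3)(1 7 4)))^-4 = (1 4 7)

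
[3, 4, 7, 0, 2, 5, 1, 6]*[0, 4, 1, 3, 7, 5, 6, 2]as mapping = [0→3, 1→7, 2→2, 3→0, 4→1, 5→5, 6→4, 7→6]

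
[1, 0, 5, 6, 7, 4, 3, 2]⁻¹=[1, 0, 7, 6, 5, 2, 3, 4]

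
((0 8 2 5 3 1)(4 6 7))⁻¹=(0 1 3 5 2 8)(4 7 6)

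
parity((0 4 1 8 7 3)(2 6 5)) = odd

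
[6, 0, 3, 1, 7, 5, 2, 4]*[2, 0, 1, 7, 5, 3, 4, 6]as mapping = [0→4, 1→2, 2→7, 3→0, 4→6, 5→3, 6→1, 7→5]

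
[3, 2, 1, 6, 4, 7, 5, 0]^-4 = [3, 1, 2, 6, 4, 7, 5, 0]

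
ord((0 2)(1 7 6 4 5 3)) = 6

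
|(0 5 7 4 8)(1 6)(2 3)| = 10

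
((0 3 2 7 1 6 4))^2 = (0 2 1 4 3 7 6)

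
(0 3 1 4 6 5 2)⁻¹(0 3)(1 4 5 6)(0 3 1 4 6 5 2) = (1 3)(2 5 4 6)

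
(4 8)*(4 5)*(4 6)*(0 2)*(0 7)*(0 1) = (0 2 7 1)(4 8 5 6)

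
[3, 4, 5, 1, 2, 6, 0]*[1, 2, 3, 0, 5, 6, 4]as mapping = [0→0, 1→5, 2→6, 3→2, 4→3, 5→4, 6→1]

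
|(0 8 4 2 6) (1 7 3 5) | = 20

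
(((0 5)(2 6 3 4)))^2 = (2 3)(4 6)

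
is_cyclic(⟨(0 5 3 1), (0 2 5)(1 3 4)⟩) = no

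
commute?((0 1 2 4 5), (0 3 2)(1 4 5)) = no:(0 1 2 4 5)*(0 3 2)(1 4 5) = (0 4 1)(2 5 3), (0 3 2)(1 4 5)*(0 1 2 4 5) = (0 3 4)(1 5 2)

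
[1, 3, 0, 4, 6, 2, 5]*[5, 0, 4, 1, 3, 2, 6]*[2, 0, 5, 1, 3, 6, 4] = [2, 0, 6, 1, 4, 3, 5]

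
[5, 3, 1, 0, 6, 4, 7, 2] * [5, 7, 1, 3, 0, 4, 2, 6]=[4, 3, 7, 5, 2, 0, 6, 1]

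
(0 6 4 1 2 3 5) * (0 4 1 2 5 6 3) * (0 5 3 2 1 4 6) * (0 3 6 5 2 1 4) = (0 1 6)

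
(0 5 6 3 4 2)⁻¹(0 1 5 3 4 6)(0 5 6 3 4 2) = (1 6 4 2 3 5)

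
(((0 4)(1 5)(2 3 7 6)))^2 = (2 7)(3 6)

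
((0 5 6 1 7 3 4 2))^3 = (0 1 4 5 7 2 6 3)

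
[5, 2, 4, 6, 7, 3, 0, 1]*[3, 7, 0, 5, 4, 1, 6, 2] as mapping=[0→1, 1→0, 2→4, 3→6, 4→2, 5→5, 6→3, 7→7] 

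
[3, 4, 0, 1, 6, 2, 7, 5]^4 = [6, 5, 4, 7, 2, 1, 0, 3]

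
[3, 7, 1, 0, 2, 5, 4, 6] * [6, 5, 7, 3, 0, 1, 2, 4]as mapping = [0→3, 1→4, 2→5, 3→6, 4→7, 5→1, 6→0, 7→2]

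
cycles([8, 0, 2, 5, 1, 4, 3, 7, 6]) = (0 8 6 3 5 4 1)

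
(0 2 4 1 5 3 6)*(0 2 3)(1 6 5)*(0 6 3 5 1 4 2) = (0 5 6)(1 4 3)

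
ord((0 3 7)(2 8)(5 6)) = 6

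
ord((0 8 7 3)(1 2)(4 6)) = 4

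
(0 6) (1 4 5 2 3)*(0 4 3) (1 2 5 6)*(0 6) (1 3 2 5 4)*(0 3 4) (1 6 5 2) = (0 4 3 2 5) 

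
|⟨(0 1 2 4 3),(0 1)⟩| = 120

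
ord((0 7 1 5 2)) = 5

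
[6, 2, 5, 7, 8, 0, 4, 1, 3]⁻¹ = [5, 7, 1, 8, 6, 2, 0, 3, 4]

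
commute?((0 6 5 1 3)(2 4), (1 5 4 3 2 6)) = no:(0 6 5 1 3)(2 4) * (1 5 4 3 2 6) = (0 1 2 3)(4 6), (1 5 4 3 2 6) * (0 6 5 1 3)(2 4) = (0 6 3 4)(2 5)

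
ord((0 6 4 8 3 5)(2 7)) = 6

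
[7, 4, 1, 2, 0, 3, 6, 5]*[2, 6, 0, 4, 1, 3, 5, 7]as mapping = [0→7, 1→1, 2→6, 3→0, 4→2, 5→4, 6→5, 7→3]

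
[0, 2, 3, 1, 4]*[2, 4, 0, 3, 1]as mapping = [0→2, 1→0, 2→3, 3→4, 4→1]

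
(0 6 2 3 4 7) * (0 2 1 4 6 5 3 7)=(0 5 3 6 1 4)(2 7)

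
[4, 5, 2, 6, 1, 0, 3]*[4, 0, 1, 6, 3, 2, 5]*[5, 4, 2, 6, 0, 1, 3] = [6, 2, 4, 1, 5, 0, 3]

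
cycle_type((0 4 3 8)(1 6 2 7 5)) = 4.5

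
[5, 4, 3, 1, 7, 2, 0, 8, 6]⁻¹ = [6, 3, 5, 2, 1, 0, 8, 4, 7]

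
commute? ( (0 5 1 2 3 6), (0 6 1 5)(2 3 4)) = no: (0 5 1 2 3 6)*(0 6 1 5)(2 3 4) = (1 3)(2 4), (0 6 1 5)(2 3 4)*(0 5 1 2 3 6) = (2 6)(3 4)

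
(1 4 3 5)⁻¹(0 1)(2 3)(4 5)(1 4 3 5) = (0 4)(1 3)(2 5)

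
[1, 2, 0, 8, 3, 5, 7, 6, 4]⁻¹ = [2, 0, 1, 4, 8, 5, 7, 6, 3]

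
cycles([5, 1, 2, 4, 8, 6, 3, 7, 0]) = (0 5 6 3 4 8)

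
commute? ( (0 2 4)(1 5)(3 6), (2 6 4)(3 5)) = no: (0 2 4)(1 5)(3 6) * (2 6 4)(3 5) = (0 6 5 1 3 4), (2 6 4)(3 5) * (0 2 4)(1 5)(3 6) = (0 2 3 1 5 6)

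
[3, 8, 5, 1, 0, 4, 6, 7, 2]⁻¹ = [4, 3, 8, 0, 5, 2, 6, 7, 1]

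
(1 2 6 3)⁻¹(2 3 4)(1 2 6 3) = (1 4 6)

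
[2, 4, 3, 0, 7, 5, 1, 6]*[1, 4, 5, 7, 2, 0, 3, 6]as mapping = [0→5, 1→2, 2→7, 3→1, 4→6, 5→0, 6→4, 7→3]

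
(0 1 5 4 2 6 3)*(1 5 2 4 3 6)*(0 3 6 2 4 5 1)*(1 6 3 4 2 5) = (0 6 5 3 4 1 2)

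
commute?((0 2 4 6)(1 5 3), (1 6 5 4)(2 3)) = no:(0 2 4 6)(1 5 3) * (1 6 5 4)(2 3) = (0 3 6)(1 4 5 2), (1 6 5 4)(2 3) * (0 2 4 6)(1 5 3) = (0 2 1)(3 4 5 6)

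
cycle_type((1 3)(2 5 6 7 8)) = 2.5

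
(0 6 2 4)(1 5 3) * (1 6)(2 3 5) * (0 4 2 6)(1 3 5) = (0 3)(1 6 5)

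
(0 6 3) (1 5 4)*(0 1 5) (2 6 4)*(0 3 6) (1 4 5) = (0 5 2) (1 3 4) 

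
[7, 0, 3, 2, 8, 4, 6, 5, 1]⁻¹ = [1, 8, 3, 2, 5, 7, 6, 0, 4]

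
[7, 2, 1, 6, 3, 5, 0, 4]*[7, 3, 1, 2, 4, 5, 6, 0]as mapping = [0→0, 1→1, 2→3, 3→6, 4→2, 5→5, 6→7, 7→4]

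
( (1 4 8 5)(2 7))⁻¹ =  (1 5 8 4)(2 7)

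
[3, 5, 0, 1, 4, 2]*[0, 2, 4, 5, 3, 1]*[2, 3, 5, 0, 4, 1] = [1, 3, 2, 5, 0, 4]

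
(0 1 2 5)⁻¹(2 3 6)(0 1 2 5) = (3 6 5)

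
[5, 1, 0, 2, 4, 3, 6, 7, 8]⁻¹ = [2, 1, 3, 5, 4, 0, 6, 7, 8]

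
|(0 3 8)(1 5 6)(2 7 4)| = 3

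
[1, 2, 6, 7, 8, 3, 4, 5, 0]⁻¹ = [8, 0, 1, 5, 6, 7, 2, 3, 4]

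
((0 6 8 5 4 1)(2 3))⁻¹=(0 1 4 5 8 6)(2 3)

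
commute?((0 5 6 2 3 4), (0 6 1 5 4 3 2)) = no:(0 5 6 2 3 4)*(0 6 1 5 4 3 2) = (0 4 6)(1 5), (0 6 1 5 4 3 2)*(0 5 6 2 3 4) = (0 2 5)(1 6)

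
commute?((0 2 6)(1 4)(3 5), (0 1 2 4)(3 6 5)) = no:(0 2 6)(1 4)(3 5)*(0 1 2 4)(3 6 5) = (0 4 2 5 6 1), (0 1 2 4)(3 6 5)*(0 2 6)(1 4)(3 5) = (0 4 2 1 6 3)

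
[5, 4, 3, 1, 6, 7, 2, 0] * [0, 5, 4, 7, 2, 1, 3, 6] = [1, 2, 7, 5, 3, 6, 4, 0]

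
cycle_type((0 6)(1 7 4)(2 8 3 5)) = 2.3.4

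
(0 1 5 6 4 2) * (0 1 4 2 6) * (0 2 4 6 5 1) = (0 6 4 5 2)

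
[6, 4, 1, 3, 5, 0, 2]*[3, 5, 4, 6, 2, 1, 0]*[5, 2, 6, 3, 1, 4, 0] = [5, 6, 4, 0, 2, 3, 1]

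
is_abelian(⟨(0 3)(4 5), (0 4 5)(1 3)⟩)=no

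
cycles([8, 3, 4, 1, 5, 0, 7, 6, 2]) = (0 8 2 4 5)(1 3)(6 7)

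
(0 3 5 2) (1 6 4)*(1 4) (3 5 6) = (0 5 2) (1 3 6) 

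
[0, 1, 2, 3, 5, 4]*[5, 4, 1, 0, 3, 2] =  [5, 4, 1, 0, 2, 3]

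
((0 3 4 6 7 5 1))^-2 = (0 5 6 3 1 7 4)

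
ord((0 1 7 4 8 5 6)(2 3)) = 14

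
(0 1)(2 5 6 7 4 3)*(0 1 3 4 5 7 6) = (0 3 2 7 5)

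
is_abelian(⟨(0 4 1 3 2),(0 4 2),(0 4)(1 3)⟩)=no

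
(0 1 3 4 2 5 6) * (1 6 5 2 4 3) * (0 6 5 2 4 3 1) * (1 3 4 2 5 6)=(0 6 1)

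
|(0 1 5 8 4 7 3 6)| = 8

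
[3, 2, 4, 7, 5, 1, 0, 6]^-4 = [0, 1, 2, 3, 4, 5, 6, 7]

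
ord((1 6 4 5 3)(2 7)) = 10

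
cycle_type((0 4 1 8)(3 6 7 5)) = 4^2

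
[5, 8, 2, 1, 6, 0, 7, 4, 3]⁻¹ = [5, 3, 2, 8, 7, 0, 4, 6, 1]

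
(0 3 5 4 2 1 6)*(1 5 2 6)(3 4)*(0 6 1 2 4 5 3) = (0 5)(1 2 3 4)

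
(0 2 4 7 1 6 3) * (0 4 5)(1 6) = (0 2 5)(3 4 7 6)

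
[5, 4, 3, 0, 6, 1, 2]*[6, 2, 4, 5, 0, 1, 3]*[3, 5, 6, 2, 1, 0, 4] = [5, 3, 0, 4, 2, 6, 1]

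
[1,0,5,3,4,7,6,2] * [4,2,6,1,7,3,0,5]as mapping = [0→2,1→4,2→3,3→1,4→7,5→5,6→0,7→6]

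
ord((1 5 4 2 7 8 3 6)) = 8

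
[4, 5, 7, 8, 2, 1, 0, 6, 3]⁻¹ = [6, 5, 4, 8, 0, 1, 7, 2, 3]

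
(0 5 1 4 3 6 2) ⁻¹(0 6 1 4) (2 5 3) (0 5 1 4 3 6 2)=(0 1 6) (2 4 3 5) 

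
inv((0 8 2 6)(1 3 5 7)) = (0 6 2 8)(1 7 5 3)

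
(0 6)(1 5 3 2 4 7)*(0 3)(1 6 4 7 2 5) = (0 4 2 7 6 3 5)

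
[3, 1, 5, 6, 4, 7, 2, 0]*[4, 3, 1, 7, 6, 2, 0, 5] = [7, 3, 2, 0, 6, 5, 1, 4]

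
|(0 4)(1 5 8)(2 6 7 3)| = 12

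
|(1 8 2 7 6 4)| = 6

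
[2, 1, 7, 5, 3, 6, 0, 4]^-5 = [7, 1, 4, 6, 5, 0, 2, 3]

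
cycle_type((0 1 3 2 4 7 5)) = 7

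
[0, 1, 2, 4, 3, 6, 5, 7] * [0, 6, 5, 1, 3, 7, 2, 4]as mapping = [0→0, 1→6, 2→5, 3→3, 4→1, 5→2, 6→7, 7→4]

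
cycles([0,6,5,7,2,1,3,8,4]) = (1 6 3 7 8 4 2 5)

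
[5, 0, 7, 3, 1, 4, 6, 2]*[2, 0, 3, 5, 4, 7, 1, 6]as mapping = [0→7, 1→2, 2→6, 3→5, 4→0, 5→4, 6→1, 7→3]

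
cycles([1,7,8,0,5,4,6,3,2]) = (0 1 7 3)(2 8)(4 5)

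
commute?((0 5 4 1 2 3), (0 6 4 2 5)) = no:(0 5 4 1 2 3)*(0 6 4 2 5) = (1 5 2 3 6 4), (0 6 4 2 5)*(0 5 4 1 2 3) = (0 6 1 2 4 3)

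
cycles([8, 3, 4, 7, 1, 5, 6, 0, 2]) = (0 8 2 4 1 3 7)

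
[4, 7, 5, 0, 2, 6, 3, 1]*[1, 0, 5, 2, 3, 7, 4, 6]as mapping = [0→3, 1→6, 2→7, 3→1, 4→5, 5→4, 6→2, 7→0]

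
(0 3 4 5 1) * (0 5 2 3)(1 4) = (1 5 4 2 3)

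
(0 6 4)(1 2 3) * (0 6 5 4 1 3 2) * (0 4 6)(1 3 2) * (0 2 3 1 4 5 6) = (0 6 1 5)(2 4)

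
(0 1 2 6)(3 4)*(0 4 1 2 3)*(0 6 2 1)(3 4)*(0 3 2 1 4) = (0 4 6 2 1)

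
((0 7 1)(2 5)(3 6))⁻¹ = (0 1 7)(2 5)(3 6)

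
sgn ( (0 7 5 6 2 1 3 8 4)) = 1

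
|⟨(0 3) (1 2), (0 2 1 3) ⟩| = 8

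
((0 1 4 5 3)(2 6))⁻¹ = (0 3 5 4 1)(2 6)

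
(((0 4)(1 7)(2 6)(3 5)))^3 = (0 4)(1 7)(2 6)(3 5)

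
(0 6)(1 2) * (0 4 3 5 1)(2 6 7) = (0 7 2)(1 6 4 3 5)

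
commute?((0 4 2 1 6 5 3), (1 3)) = no:(0 4 2 1 6 5 3)*(1 3) = (0 4 2 3)(1 6 5), (1 3)*(0 4 2 1 6 5 3) = (0 4 2 1)(3 6 5)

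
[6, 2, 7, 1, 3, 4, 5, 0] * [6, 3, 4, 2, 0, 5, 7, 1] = [7, 4, 1, 3, 2, 0, 5, 6]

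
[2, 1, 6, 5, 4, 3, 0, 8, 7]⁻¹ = [6, 1, 0, 5, 4, 3, 2, 8, 7]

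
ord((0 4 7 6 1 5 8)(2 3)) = 14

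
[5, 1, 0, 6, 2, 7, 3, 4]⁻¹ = [2, 1, 4, 6, 7, 0, 3, 5]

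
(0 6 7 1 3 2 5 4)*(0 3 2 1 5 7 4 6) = (1 2 7 5 6 4 3)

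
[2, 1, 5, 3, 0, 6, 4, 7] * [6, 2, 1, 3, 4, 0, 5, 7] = [1, 2, 0, 3, 6, 5, 4, 7]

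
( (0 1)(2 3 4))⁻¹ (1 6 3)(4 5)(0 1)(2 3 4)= (0 6 4)(2 5)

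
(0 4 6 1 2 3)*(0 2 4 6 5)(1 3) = (0 6 3 2 1 4 5)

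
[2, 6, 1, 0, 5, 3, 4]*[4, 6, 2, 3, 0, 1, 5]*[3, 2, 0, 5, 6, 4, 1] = [0, 4, 1, 6, 2, 5, 3]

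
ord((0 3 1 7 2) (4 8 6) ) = 15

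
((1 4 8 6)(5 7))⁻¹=(1 6 8 4)(5 7)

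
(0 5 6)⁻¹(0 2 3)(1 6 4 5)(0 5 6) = (0 4 6 1)(2 3 5)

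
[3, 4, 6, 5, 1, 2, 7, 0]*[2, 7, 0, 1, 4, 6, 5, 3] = [1, 4, 5, 6, 7, 0, 3, 2]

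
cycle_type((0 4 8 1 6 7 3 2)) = 8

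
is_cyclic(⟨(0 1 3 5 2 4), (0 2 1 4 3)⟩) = no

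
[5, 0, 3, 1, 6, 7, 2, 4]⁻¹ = [1, 3, 6, 2, 7, 0, 4, 5]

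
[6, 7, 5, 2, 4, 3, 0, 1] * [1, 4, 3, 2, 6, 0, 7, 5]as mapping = [0→7, 1→5, 2→0, 3→3, 4→6, 5→2, 6→1, 7→4]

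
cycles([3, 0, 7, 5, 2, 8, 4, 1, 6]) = (0 3 5 8 6 4 2 7 1)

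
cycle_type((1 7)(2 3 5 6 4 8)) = 2.6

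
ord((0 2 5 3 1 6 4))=7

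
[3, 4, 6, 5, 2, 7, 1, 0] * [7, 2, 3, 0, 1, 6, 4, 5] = [0, 1, 4, 6, 3, 5, 2, 7]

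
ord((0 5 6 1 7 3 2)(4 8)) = 14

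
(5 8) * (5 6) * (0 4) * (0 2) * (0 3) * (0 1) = (0 4 2 3 1)(5 8 6)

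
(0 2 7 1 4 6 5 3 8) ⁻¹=(0 8 3 5 6 4 1 7 2) 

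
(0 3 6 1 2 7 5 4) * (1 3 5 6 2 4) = (0 5 1 4)(2 7 6 3)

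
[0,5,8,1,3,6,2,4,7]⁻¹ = [0,3,6,4,7,1,5,8,2]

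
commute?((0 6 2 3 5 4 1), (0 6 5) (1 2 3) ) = no:(0 6 2 3 5 4 1) * (0 6 5) (1 2 3) = (0 5 4 2 1 6 3), (0 6 5) (1 2 3) * (0 6 2 3 5 4 1) = (0 2 5 6 4 1 3) 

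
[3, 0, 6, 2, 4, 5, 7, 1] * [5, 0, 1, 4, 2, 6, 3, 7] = [4, 5, 3, 1, 2, 6, 7, 0]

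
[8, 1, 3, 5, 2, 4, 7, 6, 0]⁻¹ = [8, 1, 4, 2, 5, 3, 7, 6, 0]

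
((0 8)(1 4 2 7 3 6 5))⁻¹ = (0 8)(1 5 6 3 7 2 4)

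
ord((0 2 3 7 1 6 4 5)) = 8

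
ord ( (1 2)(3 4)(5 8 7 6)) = 4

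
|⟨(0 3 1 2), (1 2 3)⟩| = 24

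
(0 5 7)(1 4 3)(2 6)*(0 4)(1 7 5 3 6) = (0 3 7 4 6 2 1)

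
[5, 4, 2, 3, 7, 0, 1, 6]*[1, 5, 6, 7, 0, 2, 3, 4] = [2, 0, 6, 7, 4, 1, 5, 3]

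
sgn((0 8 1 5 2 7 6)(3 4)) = -1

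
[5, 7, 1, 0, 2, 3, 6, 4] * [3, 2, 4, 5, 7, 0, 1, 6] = [0, 6, 2, 3, 4, 5, 1, 7]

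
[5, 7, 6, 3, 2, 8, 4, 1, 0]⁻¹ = [8, 7, 4, 3, 6, 0, 2, 1, 5]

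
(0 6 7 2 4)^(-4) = (0 6 7 2 4)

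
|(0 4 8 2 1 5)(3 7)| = 6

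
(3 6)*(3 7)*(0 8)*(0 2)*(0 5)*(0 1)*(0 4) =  (0 8 2 5 1 4)(3 6 7)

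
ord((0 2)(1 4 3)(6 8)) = 6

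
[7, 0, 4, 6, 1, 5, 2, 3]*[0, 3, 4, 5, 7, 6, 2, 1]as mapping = [0→1, 1→0, 2→7, 3→2, 4→3, 5→6, 6→4, 7→5]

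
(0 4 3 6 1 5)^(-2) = (0 1 3)(4 5 6)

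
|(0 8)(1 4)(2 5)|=2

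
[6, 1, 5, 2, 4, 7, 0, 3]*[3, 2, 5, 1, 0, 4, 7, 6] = [7, 2, 4, 5, 0, 6, 3, 1]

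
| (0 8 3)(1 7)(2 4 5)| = 6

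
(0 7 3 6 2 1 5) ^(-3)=(0 2 7 1 3 5 6) 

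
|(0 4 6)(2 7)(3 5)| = 6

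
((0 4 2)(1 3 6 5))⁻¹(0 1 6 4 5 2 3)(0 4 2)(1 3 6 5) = (0 6 4 3 5 2 1)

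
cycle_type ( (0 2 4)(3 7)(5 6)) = 2^2.3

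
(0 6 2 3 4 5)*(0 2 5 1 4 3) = (0 6 5 2)(1 4)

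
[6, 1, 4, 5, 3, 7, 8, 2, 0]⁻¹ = [8, 1, 7, 4, 2, 3, 0, 5, 6]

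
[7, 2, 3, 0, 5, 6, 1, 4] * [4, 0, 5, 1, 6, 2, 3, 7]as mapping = [0→7, 1→5, 2→1, 3→4, 4→2, 5→3, 6→0, 7→6]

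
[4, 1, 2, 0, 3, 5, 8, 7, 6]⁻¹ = [3, 1, 2, 4, 0, 5, 8, 7, 6]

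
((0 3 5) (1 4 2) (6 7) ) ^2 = (0 5 3) (1 2 4) 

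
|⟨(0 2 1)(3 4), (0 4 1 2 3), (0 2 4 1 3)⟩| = 120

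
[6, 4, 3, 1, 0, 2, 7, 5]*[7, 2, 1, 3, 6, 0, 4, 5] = [4, 6, 3, 2, 7, 1, 5, 0]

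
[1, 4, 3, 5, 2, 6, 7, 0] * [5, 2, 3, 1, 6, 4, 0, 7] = [2, 6, 1, 4, 3, 0, 7, 5]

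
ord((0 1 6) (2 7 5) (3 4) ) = 6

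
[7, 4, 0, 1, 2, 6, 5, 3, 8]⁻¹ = [2, 3, 4, 7, 1, 6, 5, 0, 8]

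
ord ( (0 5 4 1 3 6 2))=7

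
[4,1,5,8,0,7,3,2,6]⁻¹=[4,1,7,6,0,2,8,5,3]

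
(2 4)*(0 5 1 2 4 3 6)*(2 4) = (0 5 1 4 2 3 6)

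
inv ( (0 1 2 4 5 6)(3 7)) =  (0 6 5 4 2 1)(3 7)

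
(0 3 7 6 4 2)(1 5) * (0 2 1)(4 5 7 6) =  (0 3 6 5)(1 7 4)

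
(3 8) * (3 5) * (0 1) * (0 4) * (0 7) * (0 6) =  (0 1 4 7 6)(3 8 5)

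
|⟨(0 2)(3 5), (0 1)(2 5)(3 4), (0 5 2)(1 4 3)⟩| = 120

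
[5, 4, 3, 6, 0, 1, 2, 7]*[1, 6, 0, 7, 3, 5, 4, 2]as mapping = [0→5, 1→3, 2→7, 3→4, 4→1, 5→6, 6→0, 7→2]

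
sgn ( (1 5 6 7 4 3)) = -1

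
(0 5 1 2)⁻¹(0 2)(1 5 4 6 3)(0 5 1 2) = (0 5)(1 4 6 3 2)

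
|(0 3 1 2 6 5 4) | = 7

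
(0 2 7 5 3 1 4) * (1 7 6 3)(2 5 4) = (0 5 1 2 6 3 7 4)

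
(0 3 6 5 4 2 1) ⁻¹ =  (0 1 2 4 5 6 3) 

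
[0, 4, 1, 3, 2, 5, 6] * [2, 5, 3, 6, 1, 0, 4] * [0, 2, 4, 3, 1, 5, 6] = [4, 2, 5, 6, 3, 0, 1]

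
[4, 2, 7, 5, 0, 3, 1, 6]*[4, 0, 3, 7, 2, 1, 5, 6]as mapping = [0→2, 1→3, 2→6, 3→1, 4→4, 5→7, 6→0, 7→5]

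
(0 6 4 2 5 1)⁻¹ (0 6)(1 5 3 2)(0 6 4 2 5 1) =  (0 1 3 5)(4 6)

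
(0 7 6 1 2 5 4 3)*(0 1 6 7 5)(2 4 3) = (0 5 3 1 4 2)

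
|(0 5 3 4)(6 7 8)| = 12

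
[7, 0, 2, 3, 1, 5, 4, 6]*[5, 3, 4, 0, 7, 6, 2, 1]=[1, 5, 4, 0, 3, 6, 7, 2]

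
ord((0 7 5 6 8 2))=6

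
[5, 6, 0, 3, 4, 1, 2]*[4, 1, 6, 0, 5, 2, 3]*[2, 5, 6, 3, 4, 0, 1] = [6, 3, 4, 2, 0, 5, 1]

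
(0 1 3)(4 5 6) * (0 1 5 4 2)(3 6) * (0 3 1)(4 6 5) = (0 4 6 2 3)(1 5)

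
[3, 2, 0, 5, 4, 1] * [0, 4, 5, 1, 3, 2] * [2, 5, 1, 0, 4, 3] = [5, 3, 2, 1, 0, 4]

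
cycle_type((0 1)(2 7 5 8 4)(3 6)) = 2^2.5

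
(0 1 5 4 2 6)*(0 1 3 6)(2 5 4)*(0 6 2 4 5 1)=(0 3 2 6)(1 5 4)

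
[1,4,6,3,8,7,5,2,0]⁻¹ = [8,0,7,3,1,6,2,5,4]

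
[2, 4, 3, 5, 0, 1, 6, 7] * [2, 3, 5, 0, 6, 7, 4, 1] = [5, 6, 0, 7, 2, 3, 4, 1]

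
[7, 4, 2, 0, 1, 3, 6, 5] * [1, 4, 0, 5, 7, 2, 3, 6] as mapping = [0→6, 1→7, 2→0, 3→1, 4→4, 5→5, 6→3, 7→2] 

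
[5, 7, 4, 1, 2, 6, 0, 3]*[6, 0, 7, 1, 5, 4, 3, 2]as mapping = [0→4, 1→2, 2→5, 3→0, 4→7, 5→3, 6→6, 7→1]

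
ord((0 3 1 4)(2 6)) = 4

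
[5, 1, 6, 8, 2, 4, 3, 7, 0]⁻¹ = [8, 1, 4, 6, 5, 0, 2, 7, 3]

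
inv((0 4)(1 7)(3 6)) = (0 4)(1 7)(3 6)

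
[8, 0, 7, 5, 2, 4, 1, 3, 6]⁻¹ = [1, 6, 4, 7, 5, 3, 8, 2, 0]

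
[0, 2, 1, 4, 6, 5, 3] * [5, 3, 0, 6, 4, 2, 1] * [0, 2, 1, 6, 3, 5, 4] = [5, 0, 6, 3, 2, 1, 4]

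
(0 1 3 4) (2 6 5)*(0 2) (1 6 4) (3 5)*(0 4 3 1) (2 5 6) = (0 2 3) (1 6) (4 5) 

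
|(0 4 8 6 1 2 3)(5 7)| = 14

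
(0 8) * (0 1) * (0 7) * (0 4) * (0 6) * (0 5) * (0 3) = (0 8 1 7 4 6 5 3)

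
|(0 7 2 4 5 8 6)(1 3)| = 14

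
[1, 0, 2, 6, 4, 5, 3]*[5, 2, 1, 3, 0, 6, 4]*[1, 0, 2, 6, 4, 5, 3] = [2, 5, 0, 4, 1, 3, 6]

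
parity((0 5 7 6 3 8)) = odd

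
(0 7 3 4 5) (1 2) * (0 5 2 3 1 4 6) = (0 7 1 3 6) (2 4) 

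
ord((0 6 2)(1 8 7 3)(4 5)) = 12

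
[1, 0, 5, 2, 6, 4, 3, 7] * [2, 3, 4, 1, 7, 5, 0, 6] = [3, 2, 5, 4, 0, 7, 1, 6]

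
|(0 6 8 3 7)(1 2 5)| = 15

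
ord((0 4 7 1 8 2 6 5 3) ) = 9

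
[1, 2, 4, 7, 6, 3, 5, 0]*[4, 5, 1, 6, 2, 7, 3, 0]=[5, 1, 2, 0, 3, 6, 7, 4]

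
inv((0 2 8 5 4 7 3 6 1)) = (0 1 6 3 7 4 5 8 2)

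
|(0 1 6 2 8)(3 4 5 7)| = 20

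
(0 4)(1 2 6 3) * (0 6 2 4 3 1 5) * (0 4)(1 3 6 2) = (0 6 3 5 4 2 1)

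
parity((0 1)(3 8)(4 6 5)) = even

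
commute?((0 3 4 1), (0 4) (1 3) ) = yes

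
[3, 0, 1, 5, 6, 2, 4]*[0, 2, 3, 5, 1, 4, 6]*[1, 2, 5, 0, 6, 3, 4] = [3, 1, 5, 6, 4, 0, 2]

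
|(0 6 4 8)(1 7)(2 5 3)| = 12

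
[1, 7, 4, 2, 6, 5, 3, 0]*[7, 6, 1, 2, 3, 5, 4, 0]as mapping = [0→6, 1→0, 2→3, 3→1, 4→4, 5→5, 6→2, 7→7]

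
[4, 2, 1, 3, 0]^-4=[0, 1, 2, 3, 4]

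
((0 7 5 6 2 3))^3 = (0 6)(2 7)(3 5)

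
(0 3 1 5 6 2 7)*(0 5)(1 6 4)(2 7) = (0 3 6 7 5 4 1)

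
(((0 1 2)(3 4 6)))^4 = (0 1 2)(3 4 6)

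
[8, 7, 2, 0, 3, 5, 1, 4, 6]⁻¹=[3, 6, 2, 4, 7, 5, 8, 1, 0]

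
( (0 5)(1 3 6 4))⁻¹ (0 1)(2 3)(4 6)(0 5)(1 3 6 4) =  (1 4)(2 6)(3 5)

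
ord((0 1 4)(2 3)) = 6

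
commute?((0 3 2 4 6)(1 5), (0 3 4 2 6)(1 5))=no:(0 3 2 4 6)(1 5)*(0 3 4 2 6)(1 5)=(0 4)(3 6), (0 3 4 2 6)(1 5)*(0 3 2 4 6)(1 5)=(0 2)(3 6)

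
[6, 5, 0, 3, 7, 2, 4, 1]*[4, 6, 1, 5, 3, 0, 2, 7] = [2, 0, 4, 5, 7, 1, 3, 6]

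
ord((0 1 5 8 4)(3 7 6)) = 15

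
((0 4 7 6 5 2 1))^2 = (0 7 5 1 4 6 2)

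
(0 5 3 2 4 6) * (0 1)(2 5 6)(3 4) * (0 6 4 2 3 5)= (0 4 3)(1 6)(2 5)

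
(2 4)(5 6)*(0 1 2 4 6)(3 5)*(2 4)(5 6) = (0 1 4 2 5)(3 6)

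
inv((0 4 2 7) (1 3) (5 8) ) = (0 7 2 4) (1 3) (5 8) 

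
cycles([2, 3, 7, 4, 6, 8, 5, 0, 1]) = (0 2 7)(1 3 4 6 5 8)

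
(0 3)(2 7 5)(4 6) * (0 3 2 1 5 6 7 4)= (0 2 4 7 6)(1 5)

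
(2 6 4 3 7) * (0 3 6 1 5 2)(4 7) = (0 3 4 6 7)(1 5 2)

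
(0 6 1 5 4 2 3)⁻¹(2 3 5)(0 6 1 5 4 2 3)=(0 4 3)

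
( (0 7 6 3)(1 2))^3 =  (0 3 6 7)(1 2)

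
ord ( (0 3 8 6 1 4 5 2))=8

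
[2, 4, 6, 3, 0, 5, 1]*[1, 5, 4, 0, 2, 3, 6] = [4, 2, 6, 0, 1, 3, 5]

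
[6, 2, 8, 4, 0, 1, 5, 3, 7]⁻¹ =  [4, 5, 1, 7, 3, 6, 0, 8, 2]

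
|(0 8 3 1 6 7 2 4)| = 8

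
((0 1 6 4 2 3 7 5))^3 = (0 4 7 1 2 5 6 3)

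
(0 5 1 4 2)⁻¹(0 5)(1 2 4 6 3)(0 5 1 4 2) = (0 2 6 3 4)(1 5)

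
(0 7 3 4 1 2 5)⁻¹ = (0 5 2 1 4 3 7)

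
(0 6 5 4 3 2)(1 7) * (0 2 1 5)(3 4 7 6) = (0 3 1 6)(5 7)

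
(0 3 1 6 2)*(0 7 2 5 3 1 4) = (0 1 6 5 3 4)(2 7)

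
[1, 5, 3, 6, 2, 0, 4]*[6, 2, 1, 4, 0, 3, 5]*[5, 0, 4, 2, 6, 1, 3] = [4, 2, 6, 1, 0, 3, 5] 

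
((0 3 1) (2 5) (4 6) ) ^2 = (0 1 3) 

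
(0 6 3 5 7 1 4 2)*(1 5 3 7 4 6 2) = (0 2) (1 6 7 5 4) 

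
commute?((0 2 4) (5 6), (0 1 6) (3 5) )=no:(0 2 4) (5 6) * (0 1 6) (3 5)=(0 2 4 1 6 3 5), (0 1 6) (3 5) * (0 2 4) (5 6)=(0 1 5 3 6 2 4) 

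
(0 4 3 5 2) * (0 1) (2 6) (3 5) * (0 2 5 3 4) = (1 2) (3 4) (5 6) 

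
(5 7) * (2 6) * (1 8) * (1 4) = (1 8 4)(2 6)(5 7)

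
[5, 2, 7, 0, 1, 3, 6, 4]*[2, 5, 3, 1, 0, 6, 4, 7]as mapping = [0→6, 1→3, 2→7, 3→2, 4→5, 5→1, 6→4, 7→0]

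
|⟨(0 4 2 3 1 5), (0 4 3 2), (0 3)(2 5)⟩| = 720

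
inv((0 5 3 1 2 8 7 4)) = (0 4 7 8 2 1 3 5)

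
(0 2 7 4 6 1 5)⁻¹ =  (0 5 1 6 4 7 2)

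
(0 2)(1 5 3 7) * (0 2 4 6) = (0 4 6)(1 5 3 7)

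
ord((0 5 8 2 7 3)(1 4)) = 6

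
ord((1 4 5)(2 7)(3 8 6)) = 6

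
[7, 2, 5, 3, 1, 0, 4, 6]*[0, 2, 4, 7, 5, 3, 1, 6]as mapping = [0→6, 1→4, 2→3, 3→7, 4→2, 5→0, 6→5, 7→1]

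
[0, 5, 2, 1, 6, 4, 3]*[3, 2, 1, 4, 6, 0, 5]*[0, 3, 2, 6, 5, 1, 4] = [6, 0, 3, 2, 1, 4, 5]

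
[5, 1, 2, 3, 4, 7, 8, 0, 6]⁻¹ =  [7, 1, 2, 3, 4, 0, 8, 5, 6]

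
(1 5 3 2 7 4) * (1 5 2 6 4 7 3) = (1 2 3 6 4 5)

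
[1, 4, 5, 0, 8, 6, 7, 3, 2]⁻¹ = [3, 0, 8, 7, 1, 2, 5, 6, 4]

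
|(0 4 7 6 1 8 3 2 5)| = 9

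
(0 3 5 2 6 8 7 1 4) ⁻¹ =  (0 4 1 7 8 6 2 5 3) 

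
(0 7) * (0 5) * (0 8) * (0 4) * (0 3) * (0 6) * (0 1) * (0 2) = (0 7 5 8 4 3 6 1 2) 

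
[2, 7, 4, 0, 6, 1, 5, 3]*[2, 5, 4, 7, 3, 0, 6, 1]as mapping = [0→4, 1→1, 2→3, 3→2, 4→6, 5→5, 6→0, 7→7]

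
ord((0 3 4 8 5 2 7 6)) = 8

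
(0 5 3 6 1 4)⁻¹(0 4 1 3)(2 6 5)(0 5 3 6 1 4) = (0 4 6 5)(1 3 2)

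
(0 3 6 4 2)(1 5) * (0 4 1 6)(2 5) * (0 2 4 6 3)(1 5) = (1 4)(2 6 5 3)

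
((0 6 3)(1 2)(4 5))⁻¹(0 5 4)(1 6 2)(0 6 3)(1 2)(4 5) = (1 2 3)(4 5 6)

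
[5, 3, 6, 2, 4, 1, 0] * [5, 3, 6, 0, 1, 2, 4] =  [2, 0, 4, 6, 1, 3, 5]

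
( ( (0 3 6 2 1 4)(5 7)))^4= (0 1 6)(2 3 4)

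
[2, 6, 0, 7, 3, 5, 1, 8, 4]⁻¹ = [2, 6, 0, 4, 8, 5, 1, 3, 7]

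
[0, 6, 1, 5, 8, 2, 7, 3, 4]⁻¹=[0, 2, 5, 7, 8, 3, 1, 6, 4]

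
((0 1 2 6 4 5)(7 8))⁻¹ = (0 5 4 6 2 1)(7 8)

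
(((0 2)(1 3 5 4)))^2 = (1 5)(3 4)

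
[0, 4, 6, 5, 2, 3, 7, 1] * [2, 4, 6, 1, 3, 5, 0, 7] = [2, 3, 0, 5, 6, 1, 7, 4]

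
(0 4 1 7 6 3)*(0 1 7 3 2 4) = (1 3)(2 4 7 6)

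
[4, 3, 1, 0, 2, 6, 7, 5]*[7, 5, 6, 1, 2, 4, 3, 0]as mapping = [0→2, 1→1, 2→5, 3→7, 4→6, 5→3, 6→0, 7→4]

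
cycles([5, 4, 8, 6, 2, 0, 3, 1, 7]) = (0 5)(1 4 2 8 7)(3 6)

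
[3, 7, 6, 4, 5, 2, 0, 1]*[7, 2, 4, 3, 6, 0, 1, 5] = [3, 5, 1, 6, 0, 4, 7, 2]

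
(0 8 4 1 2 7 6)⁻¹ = (0 6 7 2 1 4 8)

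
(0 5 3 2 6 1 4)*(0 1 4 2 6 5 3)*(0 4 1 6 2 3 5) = (0 5 4 6 1 3 2)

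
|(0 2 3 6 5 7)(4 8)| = 6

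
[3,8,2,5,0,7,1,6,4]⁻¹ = [4,6,2,0,8,3,7,5,1]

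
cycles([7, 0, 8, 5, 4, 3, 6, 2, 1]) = (0 7 2 8 1)(3 5)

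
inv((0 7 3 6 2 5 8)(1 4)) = (0 8 5 2 6 3 7)(1 4)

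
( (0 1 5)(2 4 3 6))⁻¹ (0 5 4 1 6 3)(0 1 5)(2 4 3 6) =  (0 3 5 2 6 1)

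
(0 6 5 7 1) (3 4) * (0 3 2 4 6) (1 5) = (1 3 6) (2 4) (5 7) 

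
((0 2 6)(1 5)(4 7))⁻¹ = (0 6 2)(1 5)(4 7)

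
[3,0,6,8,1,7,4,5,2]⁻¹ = [1,4,8,0,6,7,2,5,3]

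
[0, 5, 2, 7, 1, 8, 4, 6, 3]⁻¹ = [0, 4, 2, 8, 6, 1, 7, 3, 5]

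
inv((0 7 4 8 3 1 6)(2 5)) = (0 6 1 3 8 4 7)(2 5)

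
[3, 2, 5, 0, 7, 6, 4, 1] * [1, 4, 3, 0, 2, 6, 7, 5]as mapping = [0→0, 1→3, 2→6, 3→1, 4→5, 5→7, 6→2, 7→4]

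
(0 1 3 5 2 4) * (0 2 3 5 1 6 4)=(0 6 4 2)(1 5 3)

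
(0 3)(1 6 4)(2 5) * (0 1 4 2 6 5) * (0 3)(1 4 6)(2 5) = (1 2 3 4 6 5)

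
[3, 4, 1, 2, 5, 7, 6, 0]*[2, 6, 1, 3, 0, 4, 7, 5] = [3, 0, 6, 1, 4, 5, 7, 2]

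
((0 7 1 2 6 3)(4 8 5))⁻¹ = (0 3 6 2 1 7)(4 5 8)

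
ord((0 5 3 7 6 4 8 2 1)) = 9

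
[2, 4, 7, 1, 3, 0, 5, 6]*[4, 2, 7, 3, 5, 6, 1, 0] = [7, 5, 0, 2, 3, 4, 6, 1]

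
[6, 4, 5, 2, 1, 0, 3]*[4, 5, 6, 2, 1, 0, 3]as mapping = [0→3, 1→1, 2→0, 3→6, 4→5, 5→4, 6→2]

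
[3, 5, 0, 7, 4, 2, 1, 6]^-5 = [7, 2, 3, 6, 4, 0, 5, 1]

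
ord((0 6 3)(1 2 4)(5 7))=6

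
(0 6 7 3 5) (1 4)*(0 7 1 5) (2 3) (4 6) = (0 4 5 7 2 3) (1 6) 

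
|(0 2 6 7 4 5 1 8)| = 8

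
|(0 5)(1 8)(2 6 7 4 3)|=10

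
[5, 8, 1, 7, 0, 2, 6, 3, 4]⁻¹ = [4, 2, 5, 7, 8, 0, 6, 3, 1]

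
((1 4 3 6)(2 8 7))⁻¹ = (1 6 3 4)(2 7 8)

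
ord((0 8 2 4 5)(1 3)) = 10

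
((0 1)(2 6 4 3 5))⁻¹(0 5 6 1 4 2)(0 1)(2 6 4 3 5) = (0 3 6 1 2 4)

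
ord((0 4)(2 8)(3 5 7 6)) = 4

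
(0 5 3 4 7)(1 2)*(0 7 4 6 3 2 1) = (0 5 2)(3 6)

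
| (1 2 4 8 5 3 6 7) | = 8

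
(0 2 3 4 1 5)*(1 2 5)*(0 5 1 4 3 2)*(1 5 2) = (0 5 2 1 4)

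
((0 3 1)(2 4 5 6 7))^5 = (0 1 3)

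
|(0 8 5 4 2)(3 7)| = 10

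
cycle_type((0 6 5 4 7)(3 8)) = 2.5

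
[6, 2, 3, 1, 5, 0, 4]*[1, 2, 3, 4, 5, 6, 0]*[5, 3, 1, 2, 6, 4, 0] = [5, 2, 6, 1, 0, 3, 4]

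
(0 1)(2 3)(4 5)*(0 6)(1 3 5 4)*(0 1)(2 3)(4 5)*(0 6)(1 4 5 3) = (0 2 5 6 4 3 1)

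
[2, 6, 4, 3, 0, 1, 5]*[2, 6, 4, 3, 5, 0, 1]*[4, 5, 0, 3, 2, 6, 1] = [2, 5, 6, 3, 0, 1, 4]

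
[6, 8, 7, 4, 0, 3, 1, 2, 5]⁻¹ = [4, 6, 7, 5, 3, 8, 0, 2, 1]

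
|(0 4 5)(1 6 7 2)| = 12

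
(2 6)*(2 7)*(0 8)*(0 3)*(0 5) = (0 8 3 5) (2 6 7) 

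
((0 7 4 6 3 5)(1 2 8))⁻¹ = (0 5 3 6 4 7)(1 8 2)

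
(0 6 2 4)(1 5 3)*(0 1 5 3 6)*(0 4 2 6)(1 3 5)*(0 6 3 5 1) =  (0 4 5 6 3)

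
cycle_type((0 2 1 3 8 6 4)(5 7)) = 2.7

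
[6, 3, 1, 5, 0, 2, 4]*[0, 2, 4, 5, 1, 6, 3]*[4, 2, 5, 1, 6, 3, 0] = [1, 3, 5, 0, 4, 6, 2]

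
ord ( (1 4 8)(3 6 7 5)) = 12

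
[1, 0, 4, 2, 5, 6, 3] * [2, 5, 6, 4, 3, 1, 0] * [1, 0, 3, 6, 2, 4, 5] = [4, 3, 6, 5, 0, 1, 2]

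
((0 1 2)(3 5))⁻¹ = (0 2 1)(3 5)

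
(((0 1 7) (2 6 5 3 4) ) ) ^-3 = (2 5 4 6 3) 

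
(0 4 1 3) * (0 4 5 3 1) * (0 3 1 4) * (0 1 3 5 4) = (0 4 5 3 1)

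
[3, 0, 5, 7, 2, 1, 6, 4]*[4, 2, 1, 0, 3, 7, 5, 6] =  [0, 4, 7, 6, 1, 2, 5, 3]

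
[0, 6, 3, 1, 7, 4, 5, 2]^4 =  [0, 7, 5, 4, 1, 3, 2, 6]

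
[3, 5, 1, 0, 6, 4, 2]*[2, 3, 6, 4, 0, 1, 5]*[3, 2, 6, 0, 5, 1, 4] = [5, 2, 0, 6, 1, 3, 4]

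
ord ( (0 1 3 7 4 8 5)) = 7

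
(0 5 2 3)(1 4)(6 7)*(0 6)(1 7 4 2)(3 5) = (0 3 6 4 7)(1 2 5)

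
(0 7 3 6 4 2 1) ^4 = (0 4 7 2 3 1 6) 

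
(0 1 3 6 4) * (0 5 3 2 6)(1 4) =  (0 4 5 3)(1 2 6)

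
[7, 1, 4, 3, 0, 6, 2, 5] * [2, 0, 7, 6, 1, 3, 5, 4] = [4, 0, 1, 6, 2, 5, 7, 3]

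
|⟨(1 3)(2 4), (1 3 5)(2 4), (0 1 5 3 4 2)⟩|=720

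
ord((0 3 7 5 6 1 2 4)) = 8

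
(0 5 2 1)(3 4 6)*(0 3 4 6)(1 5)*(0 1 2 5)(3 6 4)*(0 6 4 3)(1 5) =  (0 2 6)(1 4 5)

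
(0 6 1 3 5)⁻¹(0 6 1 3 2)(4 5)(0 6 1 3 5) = (0 4)(1 3 5 2 6)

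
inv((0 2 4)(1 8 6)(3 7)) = (0 4 2)(1 6 8)(3 7)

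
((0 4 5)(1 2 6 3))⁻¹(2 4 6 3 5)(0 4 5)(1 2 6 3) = (0 6 5 3 1)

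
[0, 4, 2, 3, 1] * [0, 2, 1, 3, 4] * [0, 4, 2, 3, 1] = [0, 1, 4, 3, 2]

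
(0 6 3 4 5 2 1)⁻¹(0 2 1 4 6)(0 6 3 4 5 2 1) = (0 5 3 6 1)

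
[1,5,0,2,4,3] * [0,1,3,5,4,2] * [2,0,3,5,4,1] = [0,3,2,5,4,1]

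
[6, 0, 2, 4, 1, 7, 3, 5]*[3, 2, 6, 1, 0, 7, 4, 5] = [4, 3, 6, 0, 2, 5, 1, 7]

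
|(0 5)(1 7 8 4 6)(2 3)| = 10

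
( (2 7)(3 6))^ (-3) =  (2 7)(3 6)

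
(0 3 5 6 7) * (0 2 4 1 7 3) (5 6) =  (1 7 2 4) (3 6) 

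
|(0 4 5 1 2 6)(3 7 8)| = 6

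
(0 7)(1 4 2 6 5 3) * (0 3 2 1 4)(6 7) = (0 6 5 2 7 3 4 1)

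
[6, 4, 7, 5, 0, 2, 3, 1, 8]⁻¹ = [4, 7, 5, 6, 1, 3, 0, 2, 8]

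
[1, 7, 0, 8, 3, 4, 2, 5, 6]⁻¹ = [2, 0, 6, 4, 5, 7, 8, 1, 3]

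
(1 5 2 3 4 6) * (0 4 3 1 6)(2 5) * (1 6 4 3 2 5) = (0 3 2 6 4)(1 5)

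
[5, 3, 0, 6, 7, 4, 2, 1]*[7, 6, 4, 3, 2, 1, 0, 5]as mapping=[0→1, 1→3, 2→7, 3→0, 4→5, 5→2, 6→4, 7→6]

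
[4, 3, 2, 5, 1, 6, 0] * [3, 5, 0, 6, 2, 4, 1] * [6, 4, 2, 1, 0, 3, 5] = [2, 5, 6, 0, 3, 4, 1]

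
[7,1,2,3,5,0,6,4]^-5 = [5,1,2,3,7,4,6,0]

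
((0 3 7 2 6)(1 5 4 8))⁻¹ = (0 6 2 7 3)(1 8 4 5)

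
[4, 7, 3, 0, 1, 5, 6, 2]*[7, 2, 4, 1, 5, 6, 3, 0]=[5, 0, 1, 7, 2, 6, 3, 4]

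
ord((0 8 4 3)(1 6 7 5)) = 4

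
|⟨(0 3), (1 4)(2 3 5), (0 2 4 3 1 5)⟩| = 720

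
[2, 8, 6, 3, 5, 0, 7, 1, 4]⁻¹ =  [5, 7, 0, 3, 8, 4, 2, 6, 1]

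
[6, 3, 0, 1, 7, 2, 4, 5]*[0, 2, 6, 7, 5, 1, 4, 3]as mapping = [0→4, 1→7, 2→0, 3→2, 4→3, 5→6, 6→5, 7→1]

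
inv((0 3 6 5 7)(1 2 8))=(0 7 5 6 3)(1 8 2)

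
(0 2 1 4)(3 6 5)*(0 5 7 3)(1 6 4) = (0 2 6 7 3 4 5)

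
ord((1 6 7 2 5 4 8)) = 7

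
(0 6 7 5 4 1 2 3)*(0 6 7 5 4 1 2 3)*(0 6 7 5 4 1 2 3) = (0 5 2 6 4 3 7 1)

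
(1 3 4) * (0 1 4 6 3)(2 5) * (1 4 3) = (0 4 3 6 1)(2 5)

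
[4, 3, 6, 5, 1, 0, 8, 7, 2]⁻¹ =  [5, 4, 8, 1, 0, 3, 2, 7, 6]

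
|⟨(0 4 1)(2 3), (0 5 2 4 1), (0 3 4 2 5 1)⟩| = 720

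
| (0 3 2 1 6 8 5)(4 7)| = 14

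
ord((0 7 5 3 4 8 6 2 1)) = 9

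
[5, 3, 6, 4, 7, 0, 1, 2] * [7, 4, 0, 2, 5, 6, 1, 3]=[6, 2, 1, 5, 3, 7, 4, 0]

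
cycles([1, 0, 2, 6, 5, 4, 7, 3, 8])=(0 1)(3 6 7)(4 5)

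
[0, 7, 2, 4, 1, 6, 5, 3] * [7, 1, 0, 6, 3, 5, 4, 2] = [7, 2, 0, 3, 1, 4, 5, 6] 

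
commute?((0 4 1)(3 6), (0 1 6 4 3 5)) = no:(0 4 1)(3 6) * (0 1 6 4 3 5) = (0 3 4 6 5), (0 1 6 4 3 5) * (0 4 1)(3 6) = (1 3 5 4 6)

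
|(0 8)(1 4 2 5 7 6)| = 6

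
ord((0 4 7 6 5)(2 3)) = 10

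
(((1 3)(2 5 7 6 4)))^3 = (1 3)(2 6 5 4 7)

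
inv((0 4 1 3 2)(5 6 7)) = (0 2 3 1 4)(5 7 6)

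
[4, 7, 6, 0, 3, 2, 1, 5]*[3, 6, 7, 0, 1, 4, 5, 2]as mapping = [0→1, 1→2, 2→5, 3→3, 4→0, 5→7, 6→6, 7→4]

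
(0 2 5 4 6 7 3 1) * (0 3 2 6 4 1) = (0 6 7 2 5 1 3)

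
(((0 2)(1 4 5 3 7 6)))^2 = (1 5 7)(3 6 4)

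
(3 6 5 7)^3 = (3 7 5 6)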